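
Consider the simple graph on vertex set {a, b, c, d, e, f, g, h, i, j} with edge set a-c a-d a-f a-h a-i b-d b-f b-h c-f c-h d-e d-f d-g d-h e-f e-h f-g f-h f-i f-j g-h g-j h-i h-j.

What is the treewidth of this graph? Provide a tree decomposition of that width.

Treewidth 3.
One such decomposition:
Bags: B1 = {d, e, f, h}  B2 = {a, d, f, h}  B3 = {d, f, g, h}  B4 = {f, g, h, j}  B5 = {a, f, h, i}  B6 = {a, c, f, h}  B7 = {b, d, f, h}
Tree: B1–B2, B2–B3, B3–B4, B2–B5, B2–B6, B2–B7

The largest bag has 4 vertices, giving width 3; this decomposition certifies tw(G) ≤ 3. For the lower bound, the 4 vertices {d, f, g, h} are pairwise adjacent, and any tree decomposition puts a clique entirely inside one bag — forcing width ≥ 3. Combining the bounds, tw(G) = 3.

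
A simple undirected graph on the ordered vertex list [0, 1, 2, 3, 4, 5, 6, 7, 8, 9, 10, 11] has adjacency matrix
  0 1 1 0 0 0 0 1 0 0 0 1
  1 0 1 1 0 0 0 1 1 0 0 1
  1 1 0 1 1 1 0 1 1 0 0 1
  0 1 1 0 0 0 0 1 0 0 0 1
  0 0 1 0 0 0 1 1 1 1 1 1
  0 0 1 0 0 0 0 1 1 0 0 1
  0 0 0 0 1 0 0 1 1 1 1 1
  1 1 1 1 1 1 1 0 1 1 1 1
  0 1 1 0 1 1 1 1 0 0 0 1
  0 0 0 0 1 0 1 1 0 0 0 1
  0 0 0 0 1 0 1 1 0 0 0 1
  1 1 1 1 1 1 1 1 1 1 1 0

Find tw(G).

4

A width-4 tree decomposition is:
Bags: B1 = {0, 1, 2, 7, 11}  B2 = {1, 2, 7, 8, 11}  B3 = {2, 5, 7, 8, 11}  B4 = {2, 4, 7, 8, 11}  B5 = {4, 6, 7, 8, 11}  B6 = {4, 6, 7, 9, 11}  B7 = {1, 2, 3, 7, 11}  B8 = {4, 6, 7, 10, 11}
Tree: B1–B2, B2–B3, B3–B4, B4–B5, B5–B6, B2–B7, B6–B8
Each bag holds 5 vertices, so the decomposition has width 4, which upper-bounds the treewidth. On the other hand G contains the 5-clique {4, 6, 7, 9, 11}. A clique must lie in a single bag of any decomposition, so no decomposition can have width below 4. Therefore the treewidth is 4.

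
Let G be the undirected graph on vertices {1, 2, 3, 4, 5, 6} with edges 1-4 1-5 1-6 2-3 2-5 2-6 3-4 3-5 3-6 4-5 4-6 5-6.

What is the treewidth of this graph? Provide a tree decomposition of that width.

Treewidth 3.
Bags: B1 = {3, 4, 5, 6}  B2 = {1, 4, 5, 6}  B3 = {2, 3, 5, 6}
Tree: B1–B2, B1–B3

Each bag holds 4 vertices, so the decomposition has width 3, which upper-bounds the treewidth. Conversely, {1, 4, 5, 6} is a clique of size 4, and the vertices of any clique must share a bag in every tree decomposition; so some bag has ≥ 4 vertices and tw(G) ≥ 3. Combining the bounds, tw(G) = 3.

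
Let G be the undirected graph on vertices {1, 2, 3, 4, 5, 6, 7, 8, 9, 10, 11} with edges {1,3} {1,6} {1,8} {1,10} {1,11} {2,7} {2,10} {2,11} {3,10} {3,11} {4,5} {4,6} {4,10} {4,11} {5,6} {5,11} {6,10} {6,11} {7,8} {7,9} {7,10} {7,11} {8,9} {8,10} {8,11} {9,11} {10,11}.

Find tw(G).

3

A width-3 tree decomposition is:
Bags: B1 = {1, 8, 10, 11}  B2 = {1, 6, 10, 11}  B3 = {1, 3, 10, 11}  B4 = {4, 6, 10, 11}  B5 = {7, 8, 10, 11}  B6 = {4, 5, 6, 11}  B7 = {7, 8, 9, 11}  B8 = {2, 7, 10, 11}
Tree: B1–B2, B2–B3, B2–B4, B1–B5, B4–B6, B5–B7, B5–B8
The largest bag has 4 vertices, giving width 3; this decomposition certifies tw(G) ≤ 3. For the lower bound, the 4 vertices {7, 8, 9, 11} are pairwise adjacent, and any tree decomposition puts a clique entirely inside one bag — forcing width ≥ 3. The upper and lower bounds meet at 3, so that is the treewidth.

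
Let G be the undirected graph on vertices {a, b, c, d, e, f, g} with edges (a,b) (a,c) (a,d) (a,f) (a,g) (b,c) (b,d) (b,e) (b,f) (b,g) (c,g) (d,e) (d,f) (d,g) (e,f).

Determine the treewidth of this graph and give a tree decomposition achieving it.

Treewidth 3.
Bags: B1 = {b, d, e, f}  B2 = {a, b, d, f}  B3 = {a, b, d, g}  B4 = {a, b, c, g}
Tree: B1–B2, B2–B3, B3–B4

The largest bag has 4 vertices, giving width 3; this decomposition certifies tw(G) ≤ 3. For the lower bound, the 4 vertices {a, b, d, g} are pairwise adjacent, and any tree decomposition puts a clique entirely inside one bag — forcing width ≥ 3. The upper and lower bounds meet at 3, so that is the treewidth.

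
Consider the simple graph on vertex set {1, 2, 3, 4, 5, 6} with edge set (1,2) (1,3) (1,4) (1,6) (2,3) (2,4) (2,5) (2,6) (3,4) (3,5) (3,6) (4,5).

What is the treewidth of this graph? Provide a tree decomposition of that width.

The largest bag has 4 vertices, giving width 3; this decomposition certifies tw(G) ≤ 3. Conversely, {1, 2, 3, 4} is a clique of size 4, and the vertices of any clique must share a bag in every tree decomposition; so some bag has ≥ 4 vertices and tw(G) ≥ 3. Combining the bounds, tw(G) = 3.

Treewidth 3.
Bags: B1 = {1, 2, 3, 4}  B2 = {1, 2, 3, 6}  B3 = {2, 3, 4, 5}
Tree: B1–B2, B1–B3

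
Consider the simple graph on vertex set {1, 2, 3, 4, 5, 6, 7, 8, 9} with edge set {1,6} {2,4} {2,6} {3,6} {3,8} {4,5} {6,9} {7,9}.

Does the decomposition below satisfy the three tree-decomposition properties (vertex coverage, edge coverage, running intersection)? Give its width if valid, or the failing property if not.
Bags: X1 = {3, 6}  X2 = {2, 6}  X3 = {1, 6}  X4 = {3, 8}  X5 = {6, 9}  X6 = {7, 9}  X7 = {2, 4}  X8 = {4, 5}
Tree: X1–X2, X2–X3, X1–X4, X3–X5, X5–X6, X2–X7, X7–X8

Yes; width 1.

Vertex coverage: the bags together contain {1, 2, 3, 4, 5, 6, 7, 8, 9}, the full vertex set. Edge coverage: each edge of G has both endpoints in at least one bag. Running intersection: for every vertex, the bags containing it form a connected subtree. All three properties hold, so this is a valid tree decomposition of width max|bag| − 1 = 1, and hence tw(G) ≤ 1.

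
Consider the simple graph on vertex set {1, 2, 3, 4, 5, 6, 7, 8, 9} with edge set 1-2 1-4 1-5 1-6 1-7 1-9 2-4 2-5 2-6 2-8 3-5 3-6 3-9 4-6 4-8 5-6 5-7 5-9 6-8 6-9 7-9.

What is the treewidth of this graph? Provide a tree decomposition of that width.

Every bag has size at most 4, so the width is 4 − 1 = 3 and tw(G) ≤ 3. For the lower bound, the 4 vertices {2, 4, 6, 8} are pairwise adjacent, and any tree decomposition puts a clique entirely inside one bag — forcing width ≥ 3. Therefore the treewidth is 3.

Treewidth 3.
One optimal decomposition is:
Bags: B1 = {1, 2, 5, 6}  B2 = {1, 2, 4, 6}  B3 = {1, 5, 6, 9}  B4 = {2, 4, 6, 8}  B5 = {1, 5, 7, 9}  B6 = {3, 5, 6, 9}
Tree: B1–B2, B1–B3, B2–B4, B3–B5, B3–B6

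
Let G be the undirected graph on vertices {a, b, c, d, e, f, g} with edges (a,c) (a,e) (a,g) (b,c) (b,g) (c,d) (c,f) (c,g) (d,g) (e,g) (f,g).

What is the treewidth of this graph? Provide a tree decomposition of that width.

Treewidth 2.
Bags: B1 = {c, f, g}  B2 = {a, c, g}  B3 = {b, c, g}  B4 = {c, d, g}  B5 = {a, e, g}
Tree: B1–B2, B1–B3, B1–B4, B2–B5

Every bag has size at most 3, so the width is 3 − 1 = 2 and tw(G) ≤ 2. Conversely, {a, e, g} is a clique of size 3, and the vertices of any clique must share a bag in every tree decomposition; so some bag has ≥ 3 vertices and tw(G) ≥ 2. Combining the bounds, tw(G) = 2.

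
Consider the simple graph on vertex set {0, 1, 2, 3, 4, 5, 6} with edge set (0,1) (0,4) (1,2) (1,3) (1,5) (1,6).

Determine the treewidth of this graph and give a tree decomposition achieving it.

Each bag holds 2 vertices, so the decomposition has width 1, which upper-bounds the treewidth. G has an edge, so its treewidth is at least 1. Combining the bounds, tw(G) = 1.

Treewidth 1.
Bags: B1 = {0, 1}  B2 = {1, 6}  B3 = {0, 4}  B4 = {1, 3}  B5 = {1, 5}  B6 = {1, 2}
Tree: B1–B2, B1–B3, B1–B4, B2–B5, B1–B6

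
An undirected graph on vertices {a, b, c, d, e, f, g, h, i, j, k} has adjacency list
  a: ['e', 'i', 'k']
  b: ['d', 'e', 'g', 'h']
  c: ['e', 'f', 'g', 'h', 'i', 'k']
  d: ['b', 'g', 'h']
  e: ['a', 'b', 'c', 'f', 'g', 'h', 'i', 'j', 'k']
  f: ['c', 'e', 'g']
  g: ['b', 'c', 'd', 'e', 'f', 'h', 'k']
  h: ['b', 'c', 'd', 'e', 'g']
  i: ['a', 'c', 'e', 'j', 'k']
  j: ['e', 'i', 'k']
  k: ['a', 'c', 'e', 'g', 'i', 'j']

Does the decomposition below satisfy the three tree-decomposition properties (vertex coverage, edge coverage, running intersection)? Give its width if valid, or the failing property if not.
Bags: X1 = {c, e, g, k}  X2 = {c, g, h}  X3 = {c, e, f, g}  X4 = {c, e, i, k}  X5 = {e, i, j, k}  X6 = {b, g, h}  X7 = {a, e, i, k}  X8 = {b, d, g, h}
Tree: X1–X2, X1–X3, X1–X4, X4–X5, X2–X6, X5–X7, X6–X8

A tree decomposition must satisfy three properties: every vertex lies in some bag; for every edge, both endpoints lie together in some bag; and for every vertex, the bags containing it form a connected subtree. Here edge (e,h) lies in no bag, so the decomposition is invalid.

No — edge (e,h) lies in no bag.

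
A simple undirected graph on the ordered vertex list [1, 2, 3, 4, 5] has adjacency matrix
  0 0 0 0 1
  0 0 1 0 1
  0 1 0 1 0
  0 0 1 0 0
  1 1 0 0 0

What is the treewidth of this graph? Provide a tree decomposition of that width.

Treewidth 1.
One optimal decomposition is:
Bags: B1 = {2, 5}  B2 = {1, 5}  B3 = {2, 3}  B4 = {3, 4}
Tree: B1–B2, B1–B3, B3–B4

Every bag has size at most 2, so the width is 2 − 1 = 1 and tw(G) ≤ 1. Any graph with an edge has treewidth ≥ 1, and G has the edge 5–2. Combining the bounds, tw(G) = 1.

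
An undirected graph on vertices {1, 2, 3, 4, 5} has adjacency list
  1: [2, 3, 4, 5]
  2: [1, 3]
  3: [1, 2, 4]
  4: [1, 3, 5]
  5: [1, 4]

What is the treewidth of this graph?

2

A width-2 tree decomposition is:
Bags: B1 = {1, 2, 3}  B2 = {1, 3, 4}  B3 = {1, 4, 5}
Tree: B1–B2, B2–B3
Each bag holds 3 vertices, so the decomposition has width 2, which upper-bounds the treewidth. On the other hand G contains the 3-clique {1, 2, 3}. A clique must lie in a single bag of any decomposition, so no decomposition can have width below 2. The upper and lower bounds meet at 2, so that is the treewidth.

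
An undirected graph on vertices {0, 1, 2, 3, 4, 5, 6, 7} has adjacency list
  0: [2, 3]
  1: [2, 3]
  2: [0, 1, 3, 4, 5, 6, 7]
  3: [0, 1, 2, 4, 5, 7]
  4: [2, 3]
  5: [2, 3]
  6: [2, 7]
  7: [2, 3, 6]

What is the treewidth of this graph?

A width-2 tree decomposition is:
Bags: B1 = {2, 3, 7}  B2 = {2, 6, 7}  B3 = {2, 3, 5}  B4 = {0, 2, 3}  B5 = {2, 3, 4}  B6 = {1, 2, 3}
Tree: B1–B2, B1–B3, B1–B4, B4–B5, B3–B6
Every bag has size at most 3, so the width is 3 − 1 = 2 and tw(G) ≤ 2. On the other hand G contains the 3-clique {0, 2, 3}. A clique must lie in a single bag of any decomposition, so no decomposition can have width below 2. The upper and lower bounds meet at 2, so that is the treewidth.

2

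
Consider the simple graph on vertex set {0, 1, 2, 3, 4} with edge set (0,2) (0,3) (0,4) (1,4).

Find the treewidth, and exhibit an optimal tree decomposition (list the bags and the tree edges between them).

Treewidth 1.
One such decomposition:
Bags: B1 = {0, 4}  B2 = {1, 4}  B3 = {0, 3}  B4 = {0, 2}
Tree: B1–B2, B1–B3, B1–B4

The largest bag has 2 vertices, giving width 1; this decomposition certifies tw(G) ≤ 1. Any graph with an edge has treewidth ≥ 1, and G has the edge 4–0. Hence tw(G) = 1 exactly.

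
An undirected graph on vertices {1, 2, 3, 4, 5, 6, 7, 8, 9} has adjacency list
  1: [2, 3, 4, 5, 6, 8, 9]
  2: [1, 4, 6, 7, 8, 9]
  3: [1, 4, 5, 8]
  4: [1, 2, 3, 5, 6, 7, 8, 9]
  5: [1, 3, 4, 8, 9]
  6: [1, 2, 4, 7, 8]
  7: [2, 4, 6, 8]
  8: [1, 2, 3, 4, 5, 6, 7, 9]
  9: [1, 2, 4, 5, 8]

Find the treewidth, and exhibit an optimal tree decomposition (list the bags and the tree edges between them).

The largest bag has 5 vertices, giving width 4; this decomposition certifies tw(G) ≤ 4. On the other hand G contains the 5-clique {1, 2, 4, 8, 9}. A clique must lie in a single bag of any decomposition, so no decomposition can have width below 4. Therefore the treewidth is 4.

Treewidth 4.
One optimal decomposition is:
Bags: B1 = {1, 2, 4, 6, 8}  B2 = {1, 2, 4, 8, 9}  B3 = {2, 4, 6, 7, 8}  B4 = {1, 4, 5, 8, 9}  B5 = {1, 3, 4, 5, 8}
Tree: B1–B2, B1–B3, B2–B4, B4–B5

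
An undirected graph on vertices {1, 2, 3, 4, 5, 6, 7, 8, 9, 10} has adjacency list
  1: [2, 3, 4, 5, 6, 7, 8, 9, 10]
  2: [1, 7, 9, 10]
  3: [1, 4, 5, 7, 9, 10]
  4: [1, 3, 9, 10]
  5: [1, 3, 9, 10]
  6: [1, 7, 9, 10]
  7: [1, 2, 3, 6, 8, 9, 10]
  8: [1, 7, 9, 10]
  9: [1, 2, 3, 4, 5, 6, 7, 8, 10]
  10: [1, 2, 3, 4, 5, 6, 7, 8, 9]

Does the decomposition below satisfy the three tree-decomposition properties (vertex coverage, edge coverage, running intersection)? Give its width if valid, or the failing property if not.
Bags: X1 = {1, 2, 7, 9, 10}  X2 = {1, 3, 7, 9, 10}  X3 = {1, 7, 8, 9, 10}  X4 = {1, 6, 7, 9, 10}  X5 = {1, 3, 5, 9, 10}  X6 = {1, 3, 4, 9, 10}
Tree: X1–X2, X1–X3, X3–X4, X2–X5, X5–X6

Yes; width 4.

Every vertex of G appears in some bag (union = {1, 2, 3, 4, 5, 6, 7, 8, 9, 10}); every edge is covered by a bag; and for each vertex v the set of bags containing v is connected in the bag tree. The decomposition is therefore valid. The largest bag has 5 vertices, so the width is 4.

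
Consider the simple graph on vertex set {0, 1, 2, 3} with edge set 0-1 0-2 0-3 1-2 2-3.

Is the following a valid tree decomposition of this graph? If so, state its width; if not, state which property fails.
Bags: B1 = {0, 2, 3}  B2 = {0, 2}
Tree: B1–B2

A tree decomposition must satisfy three properties: every vertex lies in some bag; for every edge, both endpoints lie together in some bag; and for every vertex, the bags containing it form a connected subtree. Here vertex 1 appears in no bag, so the decomposition is invalid.

No — vertex 1 appears in no bag.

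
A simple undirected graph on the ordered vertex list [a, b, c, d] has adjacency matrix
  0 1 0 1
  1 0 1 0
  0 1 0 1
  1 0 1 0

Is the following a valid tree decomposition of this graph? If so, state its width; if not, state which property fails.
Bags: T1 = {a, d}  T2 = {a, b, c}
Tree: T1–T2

A tree decomposition must satisfy three properties: every vertex lies in some bag; for every edge, both endpoints lie together in some bag; and for every vertex, the bags containing it form a connected subtree. Here edge (c,d) lies in no bag, so the decomposition is invalid.

No — edge (c,d) lies in no bag.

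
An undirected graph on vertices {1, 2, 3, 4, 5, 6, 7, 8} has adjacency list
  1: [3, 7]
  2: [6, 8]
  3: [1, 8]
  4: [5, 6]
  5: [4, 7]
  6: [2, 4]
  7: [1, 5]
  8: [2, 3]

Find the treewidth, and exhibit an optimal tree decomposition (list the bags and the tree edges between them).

Treewidth 2.
One such decomposition:
Bags: B1 = {4, 5, 6}  B2 = {2, 5, 6}  B3 = {2, 5, 8}  B4 = {3, 5, 8}  B5 = {1, 3, 5}  B6 = {1, 5, 7}
Tree: B1–B2, B2–B3, B3–B4, B4–B5, B5–B6

Each bag holds 3 vertices, so the decomposition has width 2, which upper-bounds the treewidth. The edges 5–4–6–2–8–3–1–7–5 form a cycle, so G is not a tree and its treewidth is at least 2. Therefore the treewidth is 2.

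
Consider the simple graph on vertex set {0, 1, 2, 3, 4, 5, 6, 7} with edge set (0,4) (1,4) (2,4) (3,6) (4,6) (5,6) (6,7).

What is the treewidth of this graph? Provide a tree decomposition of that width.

Treewidth 1.
One optimal decomposition is:
Bags: B1 = {0, 4}  B2 = {2, 4}  B3 = {1, 4}  B4 = {4, 6}  B5 = {6, 7}  B6 = {5, 6}  B7 = {3, 6}
Tree: B1–B2, B1–B3, B3–B4, B4–B5, B5–B6, B4–B7

Every bag has size at most 2, so the width is 2 − 1 = 1 and tw(G) ≤ 1. G has an edge, so its treewidth is at least 1. Therefore the treewidth is 1.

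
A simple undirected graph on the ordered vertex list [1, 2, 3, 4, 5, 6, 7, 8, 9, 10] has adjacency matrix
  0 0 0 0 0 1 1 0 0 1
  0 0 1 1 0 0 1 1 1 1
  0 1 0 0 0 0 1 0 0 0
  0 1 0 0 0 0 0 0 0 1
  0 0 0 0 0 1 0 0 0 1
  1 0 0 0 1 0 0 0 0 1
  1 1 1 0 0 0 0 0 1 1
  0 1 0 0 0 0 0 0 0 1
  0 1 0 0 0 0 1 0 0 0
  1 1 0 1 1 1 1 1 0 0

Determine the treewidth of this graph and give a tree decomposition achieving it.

Treewidth 2.
One optimal decomposition is:
Bags: B1 = {2, 7, 10}  B2 = {1, 7, 10}  B3 = {1, 6, 10}  B4 = {5, 6, 10}  B5 = {2, 4, 10}  B6 = {2, 8, 10}  B7 = {2, 3, 7}  B8 = {2, 7, 9}
Tree: B1–B2, B2–B3, B3–B4, B1–B5, B5–B6, B1–B7, B1–B8

The largest bag has 3 vertices, giving width 2; this decomposition certifies tw(G) ≤ 2. On the other hand G contains the 3-clique {2, 7, 9}. A clique must lie in a single bag of any decomposition, so no decomposition can have width below 2. The upper and lower bounds meet at 2, so that is the treewidth.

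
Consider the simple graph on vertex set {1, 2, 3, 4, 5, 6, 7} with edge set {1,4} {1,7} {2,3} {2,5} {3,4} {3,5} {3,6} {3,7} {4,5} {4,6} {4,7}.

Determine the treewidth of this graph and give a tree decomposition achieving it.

Each bag holds 3 vertices, so the decomposition has width 2, which upper-bounds the treewidth. For the lower bound, the 3 vertices {1, 4, 7} are pairwise adjacent, and any tree decomposition puts a clique entirely inside one bag — forcing width ≥ 2. The upper and lower bounds meet at 2, so that is the treewidth.

Treewidth 2.
Bags: B1 = {1, 4, 7}  B2 = {3, 4, 7}  B3 = {3, 4, 5}  B4 = {3, 4, 6}  B5 = {2, 3, 5}
Tree: B1–B2, B2–B3, B3–B4, B3–B5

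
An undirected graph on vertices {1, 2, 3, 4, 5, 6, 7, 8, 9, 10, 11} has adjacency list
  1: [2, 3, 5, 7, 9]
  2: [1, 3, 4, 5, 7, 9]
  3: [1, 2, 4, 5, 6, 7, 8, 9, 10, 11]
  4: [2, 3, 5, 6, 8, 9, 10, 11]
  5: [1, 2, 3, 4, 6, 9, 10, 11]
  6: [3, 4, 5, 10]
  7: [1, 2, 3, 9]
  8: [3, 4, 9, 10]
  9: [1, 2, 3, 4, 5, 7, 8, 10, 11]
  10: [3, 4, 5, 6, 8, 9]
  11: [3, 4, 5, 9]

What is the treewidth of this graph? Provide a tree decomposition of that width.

Treewidth 4.
One such decomposition:
Bags: B1 = {2, 3, 4, 5, 9}  B2 = {3, 4, 5, 9, 10}  B3 = {1, 2, 3, 5, 9}  B4 = {3, 4, 5, 9, 11}  B5 = {1, 2, 3, 7, 9}  B6 = {3, 4, 5, 6, 10}  B7 = {3, 4, 8, 9, 10}
Tree: B1–B2, B1–B3, B1–B4, B3–B5, B2–B6, B2–B7

Every bag has size at most 5, so the width is 5 − 1 = 4 and tw(G) ≤ 4. On the other hand G contains the 5-clique {1, 2, 3, 5, 9}. A clique must lie in a single bag of any decomposition, so no decomposition can have width below 4. The upper and lower bounds meet at 4, so that is the treewidth.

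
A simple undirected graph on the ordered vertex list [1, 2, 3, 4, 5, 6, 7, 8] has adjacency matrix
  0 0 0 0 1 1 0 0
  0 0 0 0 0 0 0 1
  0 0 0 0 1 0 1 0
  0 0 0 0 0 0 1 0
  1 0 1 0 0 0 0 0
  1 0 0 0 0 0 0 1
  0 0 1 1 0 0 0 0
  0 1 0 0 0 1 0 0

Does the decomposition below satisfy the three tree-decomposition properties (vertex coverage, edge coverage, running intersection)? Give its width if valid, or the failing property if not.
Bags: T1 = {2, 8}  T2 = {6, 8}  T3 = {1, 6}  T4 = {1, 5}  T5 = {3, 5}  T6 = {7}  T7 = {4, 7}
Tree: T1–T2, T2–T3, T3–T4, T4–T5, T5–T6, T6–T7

A tree decomposition must satisfy three properties: every vertex lies in some bag; for every edge, both endpoints lie together in some bag; and for every vertex, the bags containing it form a connected subtree. Here edge (3,7) lies in no bag, so the decomposition is invalid.

No — edge (3,7) lies in no bag.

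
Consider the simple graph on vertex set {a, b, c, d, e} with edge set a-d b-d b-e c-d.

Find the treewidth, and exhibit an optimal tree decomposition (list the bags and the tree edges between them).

Treewidth 1.
One such decomposition:
Bags: B1 = {c, d}  B2 = {b, d}  B3 = {a, d}  B4 = {b, e}
Tree: B1–B2, B2–B3, B2–B4

The largest bag has 2 vertices, giving width 1; this decomposition certifies tw(G) ≤ 1. Any graph with an edge has treewidth ≥ 1, and G has the edge d–c. Therefore the treewidth is 1.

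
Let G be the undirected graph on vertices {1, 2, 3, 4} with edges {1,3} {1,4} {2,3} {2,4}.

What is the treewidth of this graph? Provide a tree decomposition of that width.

Treewidth 2.
Bags: B1 = {2, 3, 4}  B2 = {1, 3, 4}
Tree: B1–B2

The largest bag has 3 vertices, giving width 2; this decomposition certifies tw(G) ≤ 2. For the lower bound, G contains the cycle 4–2–3–1–4, so G is not a forest; only forests have treewidth ≤ 1, hence tw(G) ≥ 2. Combining the bounds, tw(G) = 2.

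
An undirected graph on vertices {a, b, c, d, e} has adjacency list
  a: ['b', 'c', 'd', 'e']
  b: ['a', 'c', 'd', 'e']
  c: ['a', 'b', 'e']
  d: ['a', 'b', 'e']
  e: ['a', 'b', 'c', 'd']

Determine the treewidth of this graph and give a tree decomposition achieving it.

Treewidth 3.
One such decomposition:
Bags: B1 = {a, b, d, e}  B2 = {a, b, c, e}
Tree: B1–B2

Each bag holds 4 vertices, so the decomposition has width 3, which upper-bounds the treewidth. Conversely, {a, b, d, e} is a clique of size 4, and the vertices of any clique must share a bag in every tree decomposition; so some bag has ≥ 4 vertices and tw(G) ≥ 3. Hence tw(G) = 3 exactly.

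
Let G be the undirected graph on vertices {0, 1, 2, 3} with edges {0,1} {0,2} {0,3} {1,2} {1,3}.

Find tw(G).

2

A width-2 tree decomposition is:
Bags: B1 = {0, 1, 3}  B2 = {0, 1, 2}
Tree: B1–B2
The largest bag has 3 vertices, giving width 2; this decomposition certifies tw(G) ≤ 2. Conversely, {0, 1, 2} is a clique of size 3, and the vertices of any clique must share a bag in every tree decomposition; so some bag has ≥ 3 vertices and tw(G) ≥ 2. Combining the bounds, tw(G) = 2.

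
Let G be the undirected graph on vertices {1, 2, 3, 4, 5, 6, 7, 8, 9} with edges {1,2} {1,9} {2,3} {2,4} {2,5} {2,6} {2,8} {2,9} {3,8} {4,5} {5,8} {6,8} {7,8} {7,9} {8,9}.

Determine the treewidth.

2

A width-2 tree decomposition is:
Bags: B1 = {2, 6, 8}  B2 = {2, 8, 9}  B3 = {7, 8, 9}  B4 = {1, 2, 9}  B5 = {2, 5, 8}  B6 = {2, 4, 5}  B7 = {2, 3, 8}
Tree: B1–B2, B2–B3, B2–B4, B1–B5, B5–B6, B1–B7
Every bag has size at most 3, so the width is 3 − 1 = 2 and tw(G) ≤ 2. For the lower bound, the 3 vertices {2, 8, 9} are pairwise adjacent, and any tree decomposition puts a clique entirely inside one bag — forcing width ≥ 2. Hence tw(G) = 2 exactly.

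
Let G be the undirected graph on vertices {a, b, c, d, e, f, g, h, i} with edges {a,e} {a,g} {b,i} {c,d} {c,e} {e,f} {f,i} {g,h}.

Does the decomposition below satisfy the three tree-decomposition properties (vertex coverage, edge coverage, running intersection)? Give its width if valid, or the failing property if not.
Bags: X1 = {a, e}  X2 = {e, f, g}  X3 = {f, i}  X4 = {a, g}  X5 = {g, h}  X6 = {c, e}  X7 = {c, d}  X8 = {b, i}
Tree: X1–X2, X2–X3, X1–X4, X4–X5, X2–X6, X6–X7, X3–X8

No — bags containing vertex g are not connected in the tree.

A tree decomposition must satisfy three properties: every vertex lies in some bag; for every edge, both endpoints lie together in some bag; and for every vertex, the bags containing it form a connected subtree. Here bags containing vertex g are not connected in the tree, so the decomposition is invalid.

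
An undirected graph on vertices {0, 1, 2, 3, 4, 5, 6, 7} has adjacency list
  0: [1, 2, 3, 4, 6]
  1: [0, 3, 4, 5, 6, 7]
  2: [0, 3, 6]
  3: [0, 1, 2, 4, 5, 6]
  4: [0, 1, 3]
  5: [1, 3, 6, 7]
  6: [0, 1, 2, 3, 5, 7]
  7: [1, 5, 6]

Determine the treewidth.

3

A width-3 tree decomposition is:
Bags: B1 = {1, 3, 5, 6}  B2 = {0, 1, 3, 6}  B3 = {0, 2, 3, 6}  B4 = {1, 5, 6, 7}  B5 = {0, 1, 3, 4}
Tree: B1–B2, B2–B3, B1–B4, B2–B5
The largest bag has 4 vertices, giving width 3; this decomposition certifies tw(G) ≤ 3. On the other hand G contains the 4-clique {0, 1, 3, 4}. A clique must lie in a single bag of any decomposition, so no decomposition can have width below 3. Hence tw(G) = 3 exactly.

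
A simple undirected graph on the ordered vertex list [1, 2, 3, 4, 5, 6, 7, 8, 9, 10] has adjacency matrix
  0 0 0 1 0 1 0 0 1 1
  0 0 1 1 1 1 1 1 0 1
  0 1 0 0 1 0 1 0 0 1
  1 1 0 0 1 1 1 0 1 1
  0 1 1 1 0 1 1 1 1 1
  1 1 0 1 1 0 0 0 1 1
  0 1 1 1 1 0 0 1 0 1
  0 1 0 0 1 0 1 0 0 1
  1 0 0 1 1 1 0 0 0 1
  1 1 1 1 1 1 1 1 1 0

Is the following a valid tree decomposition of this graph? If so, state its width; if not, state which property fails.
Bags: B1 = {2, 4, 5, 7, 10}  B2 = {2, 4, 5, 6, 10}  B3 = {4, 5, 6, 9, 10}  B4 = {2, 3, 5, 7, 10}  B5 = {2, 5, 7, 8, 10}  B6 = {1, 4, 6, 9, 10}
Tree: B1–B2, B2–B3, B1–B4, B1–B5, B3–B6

Vertex coverage: the bags together contain {1, 2, 3, 4, 5, 6, 7, 8, 9, 10}, the full vertex set. Edge coverage: each edge of G has both endpoints in at least one bag. Running intersection: for every vertex, the bags containing it form a connected subtree. All three properties hold, so this is a valid tree decomposition of width max|bag| − 1 = 4, and hence tw(G) ≤ 4.

Yes; width 4.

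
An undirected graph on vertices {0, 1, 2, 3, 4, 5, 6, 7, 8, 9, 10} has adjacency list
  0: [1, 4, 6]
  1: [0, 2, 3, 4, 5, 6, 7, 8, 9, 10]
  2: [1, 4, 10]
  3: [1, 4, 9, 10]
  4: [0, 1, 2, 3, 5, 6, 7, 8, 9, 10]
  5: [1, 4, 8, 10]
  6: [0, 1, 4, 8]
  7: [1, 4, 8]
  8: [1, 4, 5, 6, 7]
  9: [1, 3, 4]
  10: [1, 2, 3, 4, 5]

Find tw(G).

3

A width-3 tree decomposition is:
Bags: B1 = {1, 4, 5, 8}  B2 = {1, 4, 5, 10}  B3 = {1, 4, 7, 8}  B4 = {1, 3, 4, 10}  B5 = {1, 4, 6, 8}  B6 = {1, 3, 4, 9}  B7 = {0, 1, 4, 6}  B8 = {1, 2, 4, 10}
Tree: B1–B2, B1–B3, B2–B4, B3–B5, B4–B6, B5–B7, B2–B8
Every bag has size at most 4, so the width is 4 − 1 = 3 and tw(G) ≤ 3. On the other hand G contains the 4-clique {0, 1, 4, 6}. A clique must lie in a single bag of any decomposition, so no decomposition can have width below 3. Therefore the treewidth is 3.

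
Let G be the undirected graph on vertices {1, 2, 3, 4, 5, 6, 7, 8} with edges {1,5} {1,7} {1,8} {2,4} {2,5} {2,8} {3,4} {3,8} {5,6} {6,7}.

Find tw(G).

A width-2 tree decomposition is:
Bags: B1 = {2, 3, 4}  B2 = {2, 3, 8}  B3 = {2, 5, 8}  B4 = {1, 5, 8}  B5 = {1, 5, 6}  B6 = {1, 6, 7}
Tree: B1–B2, B2–B3, B3–B4, B4–B5, B5–B6
The largest bag has 3 vertices, giving width 2; this decomposition certifies tw(G) ≤ 2. The edges 4–3–8–2–4 form a cycle, so G is not a tree and its treewidth is at least 2. The upper and lower bounds meet at 2, so that is the treewidth.

2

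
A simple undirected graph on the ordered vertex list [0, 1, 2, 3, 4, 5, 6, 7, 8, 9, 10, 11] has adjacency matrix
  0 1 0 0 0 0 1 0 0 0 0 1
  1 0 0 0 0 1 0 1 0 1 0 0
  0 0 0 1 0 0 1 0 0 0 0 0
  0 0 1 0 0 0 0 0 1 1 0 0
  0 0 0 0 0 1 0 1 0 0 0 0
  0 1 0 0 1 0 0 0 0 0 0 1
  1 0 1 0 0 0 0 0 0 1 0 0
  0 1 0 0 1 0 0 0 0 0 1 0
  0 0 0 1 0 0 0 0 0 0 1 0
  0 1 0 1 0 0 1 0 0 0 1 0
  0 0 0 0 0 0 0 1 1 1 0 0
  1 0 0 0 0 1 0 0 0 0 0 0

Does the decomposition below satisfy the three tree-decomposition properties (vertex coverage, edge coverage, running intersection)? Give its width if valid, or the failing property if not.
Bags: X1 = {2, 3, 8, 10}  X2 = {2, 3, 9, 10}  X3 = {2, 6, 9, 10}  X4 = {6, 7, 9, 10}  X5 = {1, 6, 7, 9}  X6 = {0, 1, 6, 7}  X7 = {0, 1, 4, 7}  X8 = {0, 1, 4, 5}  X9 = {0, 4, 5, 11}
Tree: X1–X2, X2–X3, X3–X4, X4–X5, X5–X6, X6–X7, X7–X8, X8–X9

Yes; width 3.

Vertex coverage: the bags together contain {0, 1, 2, 3, 4, 5, 6, 7, 8, 9, 10, 11}, the full vertex set. Edge coverage: each edge of G has both endpoints in at least one bag. Running intersection: for every vertex, the bags containing it form a connected subtree. All three properties hold, so this is a valid tree decomposition of width max|bag| − 1 = 3, and hence tw(G) ≤ 3.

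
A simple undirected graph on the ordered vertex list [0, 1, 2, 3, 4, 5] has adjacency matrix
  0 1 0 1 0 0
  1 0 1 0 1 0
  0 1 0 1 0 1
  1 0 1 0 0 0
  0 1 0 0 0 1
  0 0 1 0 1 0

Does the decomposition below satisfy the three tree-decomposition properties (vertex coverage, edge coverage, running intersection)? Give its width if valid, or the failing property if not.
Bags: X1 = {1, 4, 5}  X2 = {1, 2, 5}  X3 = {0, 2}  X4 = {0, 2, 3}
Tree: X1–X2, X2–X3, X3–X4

No — edge (1,0) lies in no bag.

A tree decomposition must satisfy three properties: every vertex lies in some bag; for every edge, both endpoints lie together in some bag; and for every vertex, the bags containing it form a connected subtree. Here edge (1,0) lies in no bag, so the decomposition is invalid.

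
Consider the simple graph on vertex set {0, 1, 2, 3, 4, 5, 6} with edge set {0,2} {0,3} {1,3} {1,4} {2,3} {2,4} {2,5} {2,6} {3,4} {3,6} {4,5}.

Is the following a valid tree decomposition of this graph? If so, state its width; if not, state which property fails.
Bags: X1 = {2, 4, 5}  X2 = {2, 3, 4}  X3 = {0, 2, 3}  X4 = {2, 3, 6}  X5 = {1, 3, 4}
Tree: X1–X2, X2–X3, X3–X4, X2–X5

Yes; width 2.

Vertex coverage: the bags together contain {0, 1, 2, 3, 4, 5, 6}, the full vertex set. Edge coverage: each edge of G has both endpoints in at least one bag. Running intersection: for every vertex, the bags containing it form a connected subtree. All three properties hold, so this is a valid tree decomposition of width max|bag| − 1 = 2, and hence tw(G) ≤ 2.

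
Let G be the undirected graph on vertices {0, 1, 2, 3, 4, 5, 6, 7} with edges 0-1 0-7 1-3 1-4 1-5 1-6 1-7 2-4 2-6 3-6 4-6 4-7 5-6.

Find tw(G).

2

A width-2 tree decomposition is:
Bags: B1 = {1, 4, 7}  B2 = {1, 4, 6}  B3 = {2, 4, 6}  B4 = {1, 3, 6}  B5 = {0, 1, 7}  B6 = {1, 5, 6}
Tree: B1–B2, B2–B3, B2–B4, B1–B5, B4–B6
The largest bag has 3 vertices, giving width 2; this decomposition certifies tw(G) ≤ 2. Conversely, {0, 1, 7} is a clique of size 3, and the vertices of any clique must share a bag in every tree decomposition; so some bag has ≥ 3 vertices and tw(G) ≥ 2. The upper and lower bounds meet at 2, so that is the treewidth.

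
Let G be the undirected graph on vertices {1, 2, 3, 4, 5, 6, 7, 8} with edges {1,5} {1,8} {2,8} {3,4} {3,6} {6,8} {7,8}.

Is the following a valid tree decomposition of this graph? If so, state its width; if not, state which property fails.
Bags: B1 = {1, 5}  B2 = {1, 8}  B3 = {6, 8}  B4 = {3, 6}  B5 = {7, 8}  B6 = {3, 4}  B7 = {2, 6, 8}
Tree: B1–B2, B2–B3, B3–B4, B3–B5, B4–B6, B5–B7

A tree decomposition must satisfy three properties: every vertex lies in some bag; for every edge, both endpoints lie together in some bag; and for every vertex, the bags containing it form a connected subtree. Here bags containing vertex 6 are not connected in the tree, so the decomposition is invalid.

No — bags containing vertex 6 are not connected in the tree.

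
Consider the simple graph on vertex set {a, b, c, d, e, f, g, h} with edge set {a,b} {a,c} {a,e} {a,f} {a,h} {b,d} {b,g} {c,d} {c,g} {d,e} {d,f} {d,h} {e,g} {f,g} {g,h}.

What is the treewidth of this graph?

A width-3 tree decomposition is:
Bags: B1 = {a, d, g, h}  B2 = {a, b, d, g}  B3 = {a, d, f, g}  B4 = {a, c, d, g}  B5 = {a, d, e, g}
Tree: B1–B2, B2–B3, B3–B4, B4–B5
Every bag has size at most 4, so the width is 4 − 1 = 3 and tw(G) ≤ 3. For the lower bound: the 4 vertex sets {g,h}, {b,d}, {a}, {f} are disjoint, each induces a connected subgraph, and every pair is joined by at least one edge of G. Contracting each set to a single vertex therefore yields K_{4} as a minor, and since treewidth is minor-monotone, tw(G) ≥ tw(K_{4}) = 3. Combining the bounds, tw(G) = 3.

3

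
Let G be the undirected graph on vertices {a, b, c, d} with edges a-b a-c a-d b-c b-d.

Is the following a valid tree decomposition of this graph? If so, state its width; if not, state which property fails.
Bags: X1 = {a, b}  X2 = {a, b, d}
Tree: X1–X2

A tree decomposition must satisfy three properties: every vertex lies in some bag; for every edge, both endpoints lie together in some bag; and for every vertex, the bags containing it form a connected subtree. Here vertex c appears in no bag, so the decomposition is invalid.

No — vertex c appears in no bag.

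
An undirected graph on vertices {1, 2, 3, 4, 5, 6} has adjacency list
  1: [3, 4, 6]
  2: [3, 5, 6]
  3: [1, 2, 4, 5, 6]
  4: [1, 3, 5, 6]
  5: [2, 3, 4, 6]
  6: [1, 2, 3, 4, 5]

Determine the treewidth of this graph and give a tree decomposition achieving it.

Treewidth 3.
One optimal decomposition is:
Bags: B1 = {2, 3, 5, 6}  B2 = {3, 4, 5, 6}  B3 = {1, 3, 4, 6}
Tree: B1–B2, B2–B3

The largest bag has 4 vertices, giving width 3; this decomposition certifies tw(G) ≤ 3. Conversely, {2, 3, 5, 6} is a clique of size 4, and the vertices of any clique must share a bag in every tree decomposition; so some bag has ≥ 4 vertices and tw(G) ≥ 3. Therefore the treewidth is 3.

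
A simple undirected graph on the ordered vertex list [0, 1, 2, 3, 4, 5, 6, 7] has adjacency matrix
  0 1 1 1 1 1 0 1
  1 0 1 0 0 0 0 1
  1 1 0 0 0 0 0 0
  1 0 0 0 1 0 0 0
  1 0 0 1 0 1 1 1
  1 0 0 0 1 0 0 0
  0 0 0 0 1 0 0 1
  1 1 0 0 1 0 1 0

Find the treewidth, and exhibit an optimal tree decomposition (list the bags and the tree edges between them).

Treewidth 2.
Bags: B1 = {0, 4, 7}  B2 = {0, 4, 5}  B3 = {0, 1, 7}  B4 = {0, 3, 4}  B5 = {0, 1, 2}  B6 = {4, 6, 7}
Tree: B1–B2, B1–B3, B1–B4, B3–B5, B1–B6

Every bag has size at most 3, so the width is 3 − 1 = 2 and tw(G) ≤ 2. For the lower bound, the 3 vertices {0, 1, 2} are pairwise adjacent, and any tree decomposition puts a clique entirely inside one bag — forcing width ≥ 2. The upper and lower bounds meet at 2, so that is the treewidth.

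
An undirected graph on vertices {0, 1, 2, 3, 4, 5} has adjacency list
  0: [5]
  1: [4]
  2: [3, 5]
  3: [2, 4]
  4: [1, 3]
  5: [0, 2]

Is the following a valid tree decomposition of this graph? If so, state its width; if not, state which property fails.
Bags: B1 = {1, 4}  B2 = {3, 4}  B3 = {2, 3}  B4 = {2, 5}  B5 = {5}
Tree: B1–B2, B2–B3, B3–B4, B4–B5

A tree decomposition must satisfy three properties: every vertex lies in some bag; for every edge, both endpoints lie together in some bag; and for every vertex, the bags containing it form a connected subtree. Here vertex 0 appears in no bag, so the decomposition is invalid.

No — vertex 0 appears in no bag.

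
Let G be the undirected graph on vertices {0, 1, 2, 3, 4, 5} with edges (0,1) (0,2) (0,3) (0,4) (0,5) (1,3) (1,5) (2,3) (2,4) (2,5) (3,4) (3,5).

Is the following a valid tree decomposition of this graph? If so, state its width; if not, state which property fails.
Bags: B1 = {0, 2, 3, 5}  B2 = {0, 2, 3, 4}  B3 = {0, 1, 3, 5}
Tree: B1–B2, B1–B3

Yes; width 3.

Checking the three conditions: (i) the bags cover all of {0, 1, 2, 3, 4, 5}; (ii) for each edge, some bag contains both endpoints; (iii) the bags containing any fixed vertex form a subtree. All hold, so the decomposition is valid with width 4 − 1 = 3.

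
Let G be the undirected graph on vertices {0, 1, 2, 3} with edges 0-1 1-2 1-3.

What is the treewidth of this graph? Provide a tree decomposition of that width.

Every bag has size at most 2, so the width is 2 − 1 = 1 and tw(G) ≤ 1. Any graph with an edge has treewidth ≥ 1, and G has the edge 1–2. Therefore the treewidth is 1.

Treewidth 1.
One optimal decomposition is:
Bags: B1 = {1, 2}  B2 = {0, 1}  B3 = {1, 3}
Tree: B1–B2, B1–B3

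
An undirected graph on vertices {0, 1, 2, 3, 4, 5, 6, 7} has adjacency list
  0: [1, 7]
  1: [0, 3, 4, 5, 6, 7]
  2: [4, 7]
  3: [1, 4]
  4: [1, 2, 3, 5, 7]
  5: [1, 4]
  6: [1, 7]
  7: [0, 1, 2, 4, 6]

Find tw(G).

A width-2 tree decomposition is:
Bags: B1 = {1, 4, 7}  B2 = {1, 3, 4}  B3 = {1, 4, 5}  B4 = {2, 4, 7}  B5 = {0, 1, 7}  B6 = {1, 6, 7}
Tree: B1–B2, B1–B3, B1–B4, B1–B5, B1–B6
The largest bag has 3 vertices, giving width 2; this decomposition certifies tw(G) ≤ 2. Conversely, {0, 1, 7} is a clique of size 3, and the vertices of any clique must share a bag in every tree decomposition; so some bag has ≥ 3 vertices and tw(G) ≥ 2. Therefore the treewidth is 2.

2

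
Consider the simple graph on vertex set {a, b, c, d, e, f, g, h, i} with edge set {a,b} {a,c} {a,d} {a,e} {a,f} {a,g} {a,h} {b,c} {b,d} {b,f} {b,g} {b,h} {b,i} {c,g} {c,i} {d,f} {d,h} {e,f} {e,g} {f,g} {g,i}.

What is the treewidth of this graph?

A width-3 tree decomposition is:
Bags: B1 = {a, b, d, f}  B2 = {a, b, f, g}  B3 = {a, b, c, g}  B4 = {a, b, d, h}  B5 = {b, c, g, i}  B6 = {a, e, f, g}
Tree: B1–B2, B2–B3, B1–B4, B3–B5, B2–B6
Every bag has size at most 4, so the width is 4 − 1 = 3 and tw(G) ≤ 3. On the other hand G contains the 4-clique {a, e, f, g}. A clique must lie in a single bag of any decomposition, so no decomposition can have width below 3. Therefore the treewidth is 3.

3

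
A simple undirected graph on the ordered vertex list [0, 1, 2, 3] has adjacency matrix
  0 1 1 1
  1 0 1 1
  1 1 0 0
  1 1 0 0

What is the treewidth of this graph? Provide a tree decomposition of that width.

The largest bag has 3 vertices, giving width 2; this decomposition certifies tw(G) ≤ 2. For the lower bound, the 3 vertices {0, 1, 2} are pairwise adjacent, and any tree decomposition puts a clique entirely inside one bag — forcing width ≥ 2. Combining the bounds, tw(G) = 2.

Treewidth 2.
Bags: B1 = {0, 1, 2}  B2 = {0, 1, 3}
Tree: B1–B2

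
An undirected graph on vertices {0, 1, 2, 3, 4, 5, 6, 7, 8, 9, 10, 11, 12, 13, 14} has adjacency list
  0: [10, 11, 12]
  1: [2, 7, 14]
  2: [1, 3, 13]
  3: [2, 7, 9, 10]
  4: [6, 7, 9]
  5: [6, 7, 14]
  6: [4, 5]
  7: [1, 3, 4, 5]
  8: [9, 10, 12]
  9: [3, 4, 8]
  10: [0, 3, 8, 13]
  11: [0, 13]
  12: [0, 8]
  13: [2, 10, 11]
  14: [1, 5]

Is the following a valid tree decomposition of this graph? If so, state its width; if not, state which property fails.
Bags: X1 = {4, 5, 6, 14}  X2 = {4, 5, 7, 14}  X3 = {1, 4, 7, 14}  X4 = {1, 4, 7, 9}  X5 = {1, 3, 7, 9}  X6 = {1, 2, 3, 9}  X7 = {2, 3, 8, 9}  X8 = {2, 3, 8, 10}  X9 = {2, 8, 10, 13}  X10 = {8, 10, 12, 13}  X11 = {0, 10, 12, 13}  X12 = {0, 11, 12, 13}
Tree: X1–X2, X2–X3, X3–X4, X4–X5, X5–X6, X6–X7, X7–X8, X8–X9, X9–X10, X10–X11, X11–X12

Vertex coverage: the bags together contain {0, 1, 2, 3, 4, 5, 6, 7, 8, 9, 10, 11, 12, 13, 14}, the full vertex set. Edge coverage: each edge of G has both endpoints in at least one bag. Running intersection: for every vertex, the bags containing it form a connected subtree. All three properties hold, so this is a valid tree decomposition of width max|bag| − 1 = 3, and hence tw(G) ≤ 3.

Yes; width 3.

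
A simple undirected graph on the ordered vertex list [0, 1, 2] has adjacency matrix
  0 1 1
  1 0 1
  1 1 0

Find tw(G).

A width-2 tree decomposition is:
Bags: B1 = {0, 1, 2}
Tree: (single bag)
A single bag containing all 3 vertices is trivially a valid decomposition of width 2. For the lower bound, the 3 vertices {0, 1, 2} are pairwise adjacent, and any tree decomposition puts a clique entirely inside one bag — forcing width ≥ 2. Hence tw(G) = 2 exactly.

2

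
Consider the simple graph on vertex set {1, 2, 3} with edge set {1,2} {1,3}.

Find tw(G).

1

A width-1 tree decomposition is:
Bags: B1 = {1, 3}  B2 = {1, 2}
Tree: B1–B2
Each bag holds 2 vertices, so the decomposition has width 1, which upper-bounds the treewidth. G has an edge, so its treewidth is at least 1. Therefore the treewidth is 1.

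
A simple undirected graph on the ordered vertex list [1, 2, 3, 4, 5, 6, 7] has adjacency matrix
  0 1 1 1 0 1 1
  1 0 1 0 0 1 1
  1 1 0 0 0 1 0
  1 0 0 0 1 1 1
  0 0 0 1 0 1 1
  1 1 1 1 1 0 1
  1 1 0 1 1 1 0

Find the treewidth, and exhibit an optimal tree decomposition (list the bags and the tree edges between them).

Treewidth 3.
One such decomposition:
Bags: B1 = {1, 4, 6, 7}  B2 = {1, 2, 6, 7}  B3 = {4, 5, 6, 7}  B4 = {1, 2, 3, 6}
Tree: B1–B2, B1–B3, B2–B4

The largest bag has 4 vertices, giving width 3; this decomposition certifies tw(G) ≤ 3. On the other hand G contains the 4-clique {1, 2, 3, 6}. A clique must lie in a single bag of any decomposition, so no decomposition can have width below 3. Hence tw(G) = 3 exactly.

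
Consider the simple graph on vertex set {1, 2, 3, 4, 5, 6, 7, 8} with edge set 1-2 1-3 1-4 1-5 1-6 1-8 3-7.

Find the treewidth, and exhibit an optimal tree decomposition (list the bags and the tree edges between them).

Every bag has size at most 2, so the width is 2 − 1 = 1 and tw(G) ≤ 1. Since G has at least one edge (e.g. 3–1), it is not an edgeless graph, so tw(G) ≥ 1. Hence tw(G) = 1 exactly.

Treewidth 1.
Bags: B1 = {1, 3}  B2 = {1, 4}  B3 = {1, 2}  B4 = {1, 5}  B5 = {1, 6}  B6 = {3, 7}  B7 = {1, 8}
Tree: B1–B2, B1–B3, B3–B4, B1–B5, B1–B6, B3–B7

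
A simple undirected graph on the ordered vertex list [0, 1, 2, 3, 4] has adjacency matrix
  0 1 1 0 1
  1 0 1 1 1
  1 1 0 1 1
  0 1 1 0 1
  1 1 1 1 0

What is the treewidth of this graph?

A width-3 tree decomposition is:
Bags: B1 = {0, 1, 2, 4}  B2 = {1, 2, 3, 4}
Tree: B1–B2
The largest bag has 4 vertices, giving width 3; this decomposition certifies tw(G) ≤ 3. Conversely, {0, 1, 2, 4} is a clique of size 4, and the vertices of any clique must share a bag in every tree decomposition; so some bag has ≥ 4 vertices and tw(G) ≥ 3. Hence tw(G) = 3 exactly.

3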